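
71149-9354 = 61795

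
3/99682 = 3/99682 = 0.00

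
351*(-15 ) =-5265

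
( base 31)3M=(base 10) 115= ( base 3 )11021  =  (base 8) 163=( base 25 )4f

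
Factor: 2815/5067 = 3^ ( - 2)*5^1 = 5/9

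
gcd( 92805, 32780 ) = 5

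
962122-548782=413340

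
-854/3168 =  - 427/1584 = -0.27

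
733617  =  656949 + 76668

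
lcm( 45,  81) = 405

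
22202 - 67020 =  - 44818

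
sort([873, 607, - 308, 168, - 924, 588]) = [-924, - 308,168,  588, 607,873]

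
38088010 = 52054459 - 13966449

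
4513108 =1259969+3253139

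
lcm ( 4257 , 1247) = 123453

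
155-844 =-689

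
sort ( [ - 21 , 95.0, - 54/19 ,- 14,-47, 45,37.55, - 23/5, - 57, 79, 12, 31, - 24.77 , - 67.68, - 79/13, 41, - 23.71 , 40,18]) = [ - 67.68,  -  57,  -  47 ,  -  24.77,  -  23.71, - 21, - 14,-79/13, - 23/5, - 54/19,12, 18,  31, 37.55, 40,41, 45, 79,95.0]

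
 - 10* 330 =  - 3300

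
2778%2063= 715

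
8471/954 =8471/954  =  8.88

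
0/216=0 = 0.00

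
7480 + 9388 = 16868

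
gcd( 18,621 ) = 9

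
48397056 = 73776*656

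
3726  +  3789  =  7515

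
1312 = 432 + 880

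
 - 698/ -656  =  349/328 = 1.06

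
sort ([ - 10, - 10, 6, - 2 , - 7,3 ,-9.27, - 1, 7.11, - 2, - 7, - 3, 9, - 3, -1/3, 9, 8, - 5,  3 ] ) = [ - 10, - 10, - 9.27, - 7,  -  7, - 5, - 3, -3, - 2,- 2, - 1, - 1/3,3,3,6, 7.11,8, 9,9]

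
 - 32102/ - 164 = 16051/82 = 195.74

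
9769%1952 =9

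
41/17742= 41/17742 = 0.00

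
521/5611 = 521/5611 = 0.09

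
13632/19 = 13632/19 = 717.47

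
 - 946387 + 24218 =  - 922169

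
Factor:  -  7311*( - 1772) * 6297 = 2^2*3^2*443^1*2099^1*2437^1 = 81578214324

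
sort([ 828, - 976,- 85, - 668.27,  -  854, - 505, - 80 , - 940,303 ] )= [-976,  -  940, - 854, - 668.27, - 505, - 85, - 80, 303,828 ]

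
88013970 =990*88903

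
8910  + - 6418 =2492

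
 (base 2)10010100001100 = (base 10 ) 9484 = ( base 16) 250C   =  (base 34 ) 86W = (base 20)13E4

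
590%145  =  10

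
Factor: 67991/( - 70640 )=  -77/80= - 2^( - 4)*5^(  -  1)*7^1*11^1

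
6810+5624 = 12434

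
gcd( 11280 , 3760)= 3760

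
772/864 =193/216  =  0.89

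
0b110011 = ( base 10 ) 51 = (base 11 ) 47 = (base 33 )1i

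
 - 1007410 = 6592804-7600214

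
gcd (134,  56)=2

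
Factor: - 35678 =-2^1* 17839^1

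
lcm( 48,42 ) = 336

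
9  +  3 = 12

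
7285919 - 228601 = 7057318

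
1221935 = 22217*55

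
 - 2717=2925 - 5642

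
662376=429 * 1544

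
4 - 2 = 2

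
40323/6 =13441/2 = 6720.50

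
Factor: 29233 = 23^1*31^1 * 41^1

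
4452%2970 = 1482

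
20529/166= 20529/166 = 123.67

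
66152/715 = 66152/715 =92.52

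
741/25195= 741/25195 =0.03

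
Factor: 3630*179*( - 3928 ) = - 2552296560 =- 2^4*3^1 *5^1*11^2*179^1*491^1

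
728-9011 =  - 8283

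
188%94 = 0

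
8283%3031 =2221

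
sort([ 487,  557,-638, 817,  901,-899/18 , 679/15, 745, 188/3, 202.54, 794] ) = [-638,- 899/18, 679/15,188/3, 202.54, 487, 557,745, 794,817, 901 ] 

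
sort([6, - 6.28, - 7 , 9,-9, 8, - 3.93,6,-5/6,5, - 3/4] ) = [ - 9, - 7, - 6.28, - 3.93, - 5/6, - 3/4, 5, 6,6,8,9]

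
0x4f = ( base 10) 79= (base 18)47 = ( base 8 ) 117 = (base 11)72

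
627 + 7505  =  8132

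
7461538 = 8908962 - 1447424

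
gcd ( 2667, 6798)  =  3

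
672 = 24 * 28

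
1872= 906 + 966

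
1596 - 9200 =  - 7604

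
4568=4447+121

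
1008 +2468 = 3476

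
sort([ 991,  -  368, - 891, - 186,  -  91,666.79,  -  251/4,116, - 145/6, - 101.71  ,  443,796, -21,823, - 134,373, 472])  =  [  -  891, - 368,-186, - 134,-101.71,  -  91, - 251/4, -145/6, - 21,116,373,443,472,666.79, 796,823 , 991]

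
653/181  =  653/181=3.61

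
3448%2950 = 498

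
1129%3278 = 1129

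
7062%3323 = 416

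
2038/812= 2 + 207/406 = 2.51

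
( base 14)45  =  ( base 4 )331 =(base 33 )1s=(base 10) 61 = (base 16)3d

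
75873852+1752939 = 77626791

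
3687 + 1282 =4969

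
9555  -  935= 8620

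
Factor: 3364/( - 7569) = -2^2 * 3^ (  -  2 ) = - 4/9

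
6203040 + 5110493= 11313533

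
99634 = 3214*31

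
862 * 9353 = 8062286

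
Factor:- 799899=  -3^1*266633^1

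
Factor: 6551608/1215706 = 3275804/607853 = 2^2*7^1 * 271^(  -  1 )*2243^( - 1)*116993^1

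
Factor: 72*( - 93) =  - 6696 = - 2^3*3^3*31^1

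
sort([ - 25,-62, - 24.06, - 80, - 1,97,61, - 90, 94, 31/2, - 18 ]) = [ - 90, - 80, - 62,-25,  -  24.06, - 18, - 1,  31/2, 61,94,97] 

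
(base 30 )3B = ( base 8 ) 145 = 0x65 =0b1100101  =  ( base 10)101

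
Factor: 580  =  2^2*5^1*29^1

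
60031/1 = 60031 = 60031.00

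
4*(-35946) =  - 143784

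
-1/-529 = 1/529 = 0.00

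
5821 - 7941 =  - 2120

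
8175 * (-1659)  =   - 13562325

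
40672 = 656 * 62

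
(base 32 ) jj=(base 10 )627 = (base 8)1163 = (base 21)18i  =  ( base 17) 22F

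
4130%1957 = 216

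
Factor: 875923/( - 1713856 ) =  - 2^( - 6)*61^( - 1)*439^(  -  1)*875923^1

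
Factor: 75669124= 2^2*193^1*98017^1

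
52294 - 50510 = 1784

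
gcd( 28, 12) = 4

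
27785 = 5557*5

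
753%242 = 27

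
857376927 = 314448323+542928604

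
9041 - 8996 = 45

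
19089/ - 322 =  - 2727/46 = - 59.28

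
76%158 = 76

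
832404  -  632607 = 199797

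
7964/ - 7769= - 7964/7769 =-1.03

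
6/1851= 2/617 = 0.00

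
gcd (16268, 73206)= 8134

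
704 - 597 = 107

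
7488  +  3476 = 10964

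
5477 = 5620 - 143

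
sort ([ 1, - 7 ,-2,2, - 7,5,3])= [ - 7, - 7, - 2 , 1,2,3, 5]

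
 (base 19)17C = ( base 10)506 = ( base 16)1FA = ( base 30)GQ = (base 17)1CD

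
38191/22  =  38191/22  =  1735.95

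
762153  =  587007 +175146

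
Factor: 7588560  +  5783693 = 31^1*431363^1 = 13372253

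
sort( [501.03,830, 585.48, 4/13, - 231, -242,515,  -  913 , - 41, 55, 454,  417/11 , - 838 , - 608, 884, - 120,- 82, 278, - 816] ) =[  -  913, - 838, - 816, - 608, - 242,  -  231, - 120,  -  82, - 41,4/13, 417/11, 55, 278,454, 501.03,515, 585.48,830, 884]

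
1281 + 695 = 1976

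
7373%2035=1268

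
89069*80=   7125520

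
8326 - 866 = 7460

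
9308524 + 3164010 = 12472534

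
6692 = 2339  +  4353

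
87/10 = 87/10 = 8.70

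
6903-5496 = 1407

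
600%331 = 269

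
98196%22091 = 9832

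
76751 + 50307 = 127058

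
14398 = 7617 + 6781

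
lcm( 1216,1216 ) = 1216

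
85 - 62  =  23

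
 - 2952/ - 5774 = 1476/2887 = 0.51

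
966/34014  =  161/5669 = 0.03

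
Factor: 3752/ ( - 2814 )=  - 2^2*3^(-1)  =  - 4/3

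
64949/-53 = -1226 + 29/53=- 1225.45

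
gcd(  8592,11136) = 48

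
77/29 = 2 + 19/29 = 2.66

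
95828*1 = 95828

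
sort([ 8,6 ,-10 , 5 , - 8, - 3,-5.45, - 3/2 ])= [-10, - 8,-5.45, - 3, - 3/2,5 , 6,8] 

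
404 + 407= 811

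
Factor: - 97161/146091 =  - 139/209  =  - 11^( - 1 )*19^ ( - 1)*139^1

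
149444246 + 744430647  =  893874893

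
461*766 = 353126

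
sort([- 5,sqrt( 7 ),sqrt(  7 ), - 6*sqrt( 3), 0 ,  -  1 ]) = [ - 6*sqrt ( 3), - 5, - 1,0,sqrt ( 7 ),sqrt( 7 )] 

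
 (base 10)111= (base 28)3R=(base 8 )157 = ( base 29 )3o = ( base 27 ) 43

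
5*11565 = 57825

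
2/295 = 2/295 =0.01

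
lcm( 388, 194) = 388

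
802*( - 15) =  - 12030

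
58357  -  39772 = 18585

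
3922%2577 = 1345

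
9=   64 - 55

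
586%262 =62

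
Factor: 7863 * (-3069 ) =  - 3^3*11^1 * 31^1 * 2621^1   =  - 24131547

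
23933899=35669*671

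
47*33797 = 1588459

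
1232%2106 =1232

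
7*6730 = 47110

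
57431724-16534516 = 40897208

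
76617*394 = 30187098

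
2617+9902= 12519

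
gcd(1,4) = 1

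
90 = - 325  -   - 415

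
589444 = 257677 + 331767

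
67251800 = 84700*794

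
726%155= 106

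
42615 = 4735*9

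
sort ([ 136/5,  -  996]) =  [ - 996 , 136/5]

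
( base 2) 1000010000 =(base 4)20100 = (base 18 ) 1B6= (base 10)528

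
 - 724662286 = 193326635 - 917988921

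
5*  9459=47295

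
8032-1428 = 6604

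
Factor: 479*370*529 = 93754670 = 2^1*5^1*23^2*37^1*479^1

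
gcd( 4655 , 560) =35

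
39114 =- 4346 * (-9 ) 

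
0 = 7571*0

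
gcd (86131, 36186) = 1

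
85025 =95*895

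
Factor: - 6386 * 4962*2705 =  - 2^2*3^1*5^1*31^1 * 103^1*541^1 * 827^1 = - 85714233060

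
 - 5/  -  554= 5/554 = 0.01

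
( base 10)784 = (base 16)310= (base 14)400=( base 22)1de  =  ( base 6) 3344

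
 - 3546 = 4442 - 7988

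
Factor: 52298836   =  2^2* 43^1*304063^1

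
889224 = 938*948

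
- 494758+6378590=5883832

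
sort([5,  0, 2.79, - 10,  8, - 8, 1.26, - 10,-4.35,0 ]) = [ - 10, - 10, - 8, - 4.35, 0, 0,1.26, 2.79,  5,8 ]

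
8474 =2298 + 6176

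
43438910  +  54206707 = 97645617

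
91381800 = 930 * 98260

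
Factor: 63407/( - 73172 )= - 2^( - 2 )*11^( -1 )*163^1*389^1* 1663^(-1 )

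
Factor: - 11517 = -3^1 * 11^1* 349^1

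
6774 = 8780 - 2006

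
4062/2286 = 677/381  =  1.78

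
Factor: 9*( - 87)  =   - 783 = - 3^3*29^1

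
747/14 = 747/14 =53.36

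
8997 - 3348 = 5649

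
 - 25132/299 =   -  85 + 283/299 = - 84.05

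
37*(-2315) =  - 85655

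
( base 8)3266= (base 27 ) 29H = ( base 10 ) 1718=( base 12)bb2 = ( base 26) 2e2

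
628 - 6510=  - 5882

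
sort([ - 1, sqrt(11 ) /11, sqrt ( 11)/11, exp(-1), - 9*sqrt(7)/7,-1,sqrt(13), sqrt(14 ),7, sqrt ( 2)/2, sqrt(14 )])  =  [ - 9*sqrt( 7 ) /7,-1, - 1, sqrt (11 )/11, sqrt(11)/11, exp(-1 ),  sqrt (2)/2, sqrt ( 13 ), sqrt(14 ),sqrt(14),7 ]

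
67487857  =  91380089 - 23892232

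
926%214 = 70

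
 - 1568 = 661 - 2229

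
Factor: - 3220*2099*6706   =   - 45324378680 = - 2^3 * 5^1*7^2*23^1* 479^1*2099^1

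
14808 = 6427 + 8381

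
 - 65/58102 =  - 1+58037/58102=- 0.00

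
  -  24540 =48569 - 73109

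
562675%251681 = 59313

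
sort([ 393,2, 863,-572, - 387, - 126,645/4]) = [ - 572, - 387, - 126, 2, 645/4 , 393,863]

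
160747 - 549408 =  - 388661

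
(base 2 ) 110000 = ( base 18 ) 2C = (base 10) 48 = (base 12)40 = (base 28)1k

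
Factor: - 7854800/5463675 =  - 314192/218547 =-  2^4*3^( - 2)*7^( - 1)*73^1*269^1*3469^( - 1) 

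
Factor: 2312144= 2^4*23^1*61^1 * 103^1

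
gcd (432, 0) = 432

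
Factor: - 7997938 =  - 2^1*13^1*31^1*9923^1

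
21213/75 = 282 + 21/25= 282.84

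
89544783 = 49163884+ 40380899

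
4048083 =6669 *607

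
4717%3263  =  1454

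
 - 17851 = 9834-27685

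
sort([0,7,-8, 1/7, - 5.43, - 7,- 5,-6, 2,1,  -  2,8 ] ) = [ - 8,-7,-6, - 5.43, - 5, - 2,0,1/7, 1, 2, 7,8] 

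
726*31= 22506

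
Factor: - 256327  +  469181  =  212854  =  2^1 * 106427^1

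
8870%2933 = 71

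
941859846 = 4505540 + 937354306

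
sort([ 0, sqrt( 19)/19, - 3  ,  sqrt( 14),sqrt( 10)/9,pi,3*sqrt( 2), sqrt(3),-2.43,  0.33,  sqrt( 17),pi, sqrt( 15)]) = [ - 3, - 2.43,0, sqrt( 19 )/19,0.33,sqrt( 10)/9,  sqrt( 3),pi,pi,sqrt(14),sqrt( 15 ),sqrt( 17), 3*sqrt( 2)]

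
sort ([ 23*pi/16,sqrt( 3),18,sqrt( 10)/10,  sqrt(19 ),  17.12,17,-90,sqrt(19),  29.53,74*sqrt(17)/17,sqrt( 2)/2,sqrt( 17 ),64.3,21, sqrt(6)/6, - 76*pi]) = [ - 76*pi, - 90, sqrt( 10)/10, sqrt(6)/6, sqrt (2 )/2,sqrt(3),sqrt( 17 ),  sqrt(19),sqrt( 19),23*pi/16,17,  17.12,74 * sqrt( 17)/17,18, 21,29.53,64.3 ] 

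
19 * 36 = 684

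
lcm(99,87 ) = 2871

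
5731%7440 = 5731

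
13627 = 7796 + 5831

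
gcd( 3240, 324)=324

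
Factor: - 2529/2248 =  - 2^(  -  3 )*3^2= - 9/8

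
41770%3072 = 1834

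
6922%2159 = 445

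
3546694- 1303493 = 2243201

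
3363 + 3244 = 6607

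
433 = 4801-4368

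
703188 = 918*766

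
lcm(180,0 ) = 0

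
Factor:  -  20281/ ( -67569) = 3^( - 1 ) * 17^1*101^( - 1 ) * 223^ ( - 1 ) * 1193^1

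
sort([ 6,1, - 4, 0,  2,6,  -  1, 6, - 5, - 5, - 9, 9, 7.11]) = [ - 9,-5, - 5, - 4, - 1,0, 1, 2, 6, 6 , 6, 7.11, 9] 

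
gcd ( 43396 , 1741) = 1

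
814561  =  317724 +496837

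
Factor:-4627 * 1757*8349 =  - 67874356011 = - 3^1*7^2*11^2*23^1*251^1*661^1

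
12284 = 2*6142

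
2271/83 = 2271/83=27.36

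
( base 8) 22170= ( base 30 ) ab6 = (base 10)9336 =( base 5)244321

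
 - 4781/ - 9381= 4781/9381 = 0.51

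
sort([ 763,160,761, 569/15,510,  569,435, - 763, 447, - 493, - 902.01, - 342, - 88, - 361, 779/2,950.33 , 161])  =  [ - 902.01,-763 , - 493, - 361, - 342 , - 88,569/15 , 160,161,  779/2, 435, 447, 510,569,761, 763,950.33]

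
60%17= 9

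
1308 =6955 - 5647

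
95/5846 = 95/5846 = 0.02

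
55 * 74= 4070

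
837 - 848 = -11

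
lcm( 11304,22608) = 22608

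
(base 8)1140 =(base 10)608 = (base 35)hd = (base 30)K8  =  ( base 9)745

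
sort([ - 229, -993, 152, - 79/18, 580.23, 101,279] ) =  [ - 993, - 229, - 79/18, 101,152 , 279, 580.23]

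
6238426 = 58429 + 6179997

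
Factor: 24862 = 2^1 * 31^1*401^1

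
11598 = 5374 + 6224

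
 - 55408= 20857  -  76265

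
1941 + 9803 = 11744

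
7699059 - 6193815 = 1505244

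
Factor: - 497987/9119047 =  - 10163/186103 = - 10163^1 * 186103^(-1) 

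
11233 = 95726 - 84493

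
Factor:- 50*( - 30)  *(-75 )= - 112500=- 2^2*3^2*5^5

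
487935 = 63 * 7745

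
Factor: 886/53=2^1 * 53^( -1) * 443^1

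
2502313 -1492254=1010059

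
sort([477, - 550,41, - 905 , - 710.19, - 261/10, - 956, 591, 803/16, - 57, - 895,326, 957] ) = [ - 956,-905, - 895, - 710.19, - 550, - 57, - 261/10 , 41, 803/16, 326,477, 591,957]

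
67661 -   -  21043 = 88704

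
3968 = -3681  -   - 7649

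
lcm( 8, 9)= 72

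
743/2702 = 743/2702 =0.27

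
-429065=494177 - 923242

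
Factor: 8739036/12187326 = 1456506/2031221 = 2^1*3^2 * 167^( - 1) *12163^(- 1)* 80917^1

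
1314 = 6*219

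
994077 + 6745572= 7739649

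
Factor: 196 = 2^2 * 7^2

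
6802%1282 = 392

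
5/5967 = 5/5967 = 0.00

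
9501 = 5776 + 3725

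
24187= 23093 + 1094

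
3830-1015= 2815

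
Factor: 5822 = 2^1*41^1*71^1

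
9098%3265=2568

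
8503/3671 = 8503/3671=2.32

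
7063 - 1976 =5087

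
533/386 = 1  +  147/386  =  1.38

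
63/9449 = 63/9449 = 0.01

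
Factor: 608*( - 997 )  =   - 606176  =  - 2^5 *19^1*997^1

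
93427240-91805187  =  1622053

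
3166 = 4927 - 1761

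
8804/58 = 151 + 23/29  =  151.79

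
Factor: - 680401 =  - 680401^1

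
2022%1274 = 748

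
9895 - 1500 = 8395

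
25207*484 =12200188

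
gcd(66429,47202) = 3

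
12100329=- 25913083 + 38013412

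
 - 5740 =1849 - 7589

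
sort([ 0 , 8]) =[ 0 , 8]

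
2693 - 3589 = -896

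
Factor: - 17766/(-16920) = 21/20 = 2^(-2 ) * 3^1 *5^(-1) *7^1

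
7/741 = 7/741 = 0.01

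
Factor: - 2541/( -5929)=3^1*7^( - 1) = 3/7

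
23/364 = 23/364 = 0.06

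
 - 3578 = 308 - 3886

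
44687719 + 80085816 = 124773535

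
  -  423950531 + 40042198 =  - 383908333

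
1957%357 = 172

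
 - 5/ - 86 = 5/86 = 0.06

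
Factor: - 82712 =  - 2^3*7^2 * 211^1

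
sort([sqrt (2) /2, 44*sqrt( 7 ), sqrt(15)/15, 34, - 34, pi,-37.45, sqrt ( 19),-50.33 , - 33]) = [ - 50.33, - 37.45, - 34, - 33,sqrt(15) /15 , sqrt( 2)/2, pi,sqrt( 19 ), 34, 44* sqrt( 7)]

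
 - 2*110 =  - 220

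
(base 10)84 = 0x54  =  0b1010100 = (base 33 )2I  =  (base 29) 2Q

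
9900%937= 530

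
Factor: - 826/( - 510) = 3^( - 1 ) * 5^( - 1) * 7^1 * 17^( - 1)*59^1 = 413/255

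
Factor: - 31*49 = -1519 = - 7^2*31^1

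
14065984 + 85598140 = 99664124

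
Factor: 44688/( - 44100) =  - 2^2*3^( -1)*5^(-2 )*19^1 = - 76/75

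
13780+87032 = 100812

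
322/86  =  161/43  =  3.74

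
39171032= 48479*808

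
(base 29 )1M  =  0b110011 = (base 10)51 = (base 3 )1220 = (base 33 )1I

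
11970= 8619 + 3351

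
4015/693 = 5+50/63 = 5.79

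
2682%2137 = 545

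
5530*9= 49770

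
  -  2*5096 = - 10192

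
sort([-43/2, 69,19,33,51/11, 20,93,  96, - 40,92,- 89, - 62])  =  [ - 89, - 62, - 40, - 43/2, 51/11,19,20, 33,69,92, 93,  96 ]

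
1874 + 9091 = 10965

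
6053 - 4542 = 1511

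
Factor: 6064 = 2^4*379^1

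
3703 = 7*529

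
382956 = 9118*42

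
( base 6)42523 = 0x16b3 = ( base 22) C03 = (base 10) 5811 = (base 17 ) 131E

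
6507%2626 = 1255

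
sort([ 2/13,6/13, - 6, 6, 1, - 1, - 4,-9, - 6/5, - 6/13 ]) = [-9, - 6, - 4, - 6/5,  -  1, - 6/13, 2/13, 6/13, 1,6] 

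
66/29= 2 + 8/29 = 2.28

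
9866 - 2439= 7427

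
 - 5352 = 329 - 5681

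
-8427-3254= -11681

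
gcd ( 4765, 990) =5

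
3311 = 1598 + 1713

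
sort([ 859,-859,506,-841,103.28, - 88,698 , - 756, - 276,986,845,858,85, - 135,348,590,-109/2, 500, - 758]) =[-859, - 841,-758,-756, - 276, - 135,  -  88, - 109/2,  85, 103.28, 348,500,506,590,698, 845,858,859, 986 ] 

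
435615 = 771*565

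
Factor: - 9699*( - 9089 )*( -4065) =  - 3^2*5^1*53^1*61^2 * 149^1*271^1 = - 358346867715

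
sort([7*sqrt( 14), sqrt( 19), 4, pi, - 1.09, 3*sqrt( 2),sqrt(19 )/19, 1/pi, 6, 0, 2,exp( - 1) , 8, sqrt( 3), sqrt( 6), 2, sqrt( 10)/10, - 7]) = [ - 7,-1.09, 0,sqrt( 19)/19, sqrt( 10)/10, 1/pi, exp(- 1 ), sqrt(3 ),2,2,sqrt(6), pi, 4,3*sqrt( 2 ) , sqrt( 19), 6, 8, 7* sqrt( 14 )]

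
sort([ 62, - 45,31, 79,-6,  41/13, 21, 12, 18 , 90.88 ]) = [ - 45, - 6,  41/13, 12, 18, 21, 31, 62,79,  90.88 ]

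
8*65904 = 527232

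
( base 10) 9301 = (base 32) 92l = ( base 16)2455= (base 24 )g3d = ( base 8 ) 22125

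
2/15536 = 1/7768 = 0.00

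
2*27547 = 55094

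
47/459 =47/459  =  0.10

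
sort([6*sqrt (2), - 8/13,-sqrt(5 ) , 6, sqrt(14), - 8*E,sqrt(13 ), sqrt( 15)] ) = [ - 8*E, - sqrt( 5) , - 8/13, sqrt(13),sqrt( 14 ), sqrt(15),6, 6*sqrt (2) ]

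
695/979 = 695/979  =  0.71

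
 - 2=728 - 730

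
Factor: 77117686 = 2^1*38558843^1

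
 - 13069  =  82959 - 96028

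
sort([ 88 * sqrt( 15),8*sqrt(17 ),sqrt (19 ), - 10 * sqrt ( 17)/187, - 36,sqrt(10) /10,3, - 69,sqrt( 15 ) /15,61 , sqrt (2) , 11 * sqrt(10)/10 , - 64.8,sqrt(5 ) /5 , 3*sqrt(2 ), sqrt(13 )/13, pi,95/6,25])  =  [ - 69,- 64.8, - 36,- 10* sqrt( 17 )/187,sqrt( 15)/15, sqrt(13) /13,  sqrt(10) /10,sqrt(5)/5,sqrt( 2 ),3, pi, 11*sqrt(10) /10, 3 * sqrt( 2),sqrt ( 19 ),95/6,25 , 8 * sqrt( 17 ), 61  ,  88 * sqrt (15 )] 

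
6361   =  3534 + 2827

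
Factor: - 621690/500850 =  - 391/315 = - 3^( - 2 )*5^(-1 )*7^( -1) * 17^1*23^1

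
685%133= 20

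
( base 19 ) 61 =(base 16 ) 73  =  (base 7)223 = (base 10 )115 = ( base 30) 3P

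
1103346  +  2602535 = 3705881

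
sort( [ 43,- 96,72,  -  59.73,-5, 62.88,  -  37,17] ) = [-96,  -  59.73,-37,- 5, 17,43,  62.88, 72] 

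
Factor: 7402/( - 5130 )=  - 3701/2565 = - 3^( - 3)*5^( - 1)*19^( - 1)*3701^1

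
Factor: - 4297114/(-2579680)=2148557/1289840 = 2^( - 4)*5^(-1 )*23^ ( - 1)*701^( - 1)*821^1*2617^1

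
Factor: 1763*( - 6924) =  - 2^2*3^1*41^1 * 43^1*577^1=- 12207012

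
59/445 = 59/445 = 0.13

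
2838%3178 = 2838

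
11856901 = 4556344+7300557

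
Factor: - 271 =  - 271^1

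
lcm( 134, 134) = 134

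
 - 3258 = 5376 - 8634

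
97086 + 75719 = 172805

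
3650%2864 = 786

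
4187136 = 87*48128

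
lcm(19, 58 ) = 1102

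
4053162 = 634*6393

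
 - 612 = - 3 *204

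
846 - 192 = 654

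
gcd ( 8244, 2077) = 1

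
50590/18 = 2810 + 5/9  =  2810.56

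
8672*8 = 69376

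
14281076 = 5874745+8406331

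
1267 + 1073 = 2340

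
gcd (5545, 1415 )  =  5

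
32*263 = 8416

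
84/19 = 84/19 = 4.42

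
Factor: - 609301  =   - 7^1*11^1*41^1*193^1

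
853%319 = 215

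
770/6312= 385/3156 = 0.12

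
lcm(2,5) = 10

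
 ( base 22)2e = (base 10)58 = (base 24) 2a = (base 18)34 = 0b111010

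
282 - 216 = 66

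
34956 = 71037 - 36081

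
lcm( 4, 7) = 28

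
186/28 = 6+9/14 = 6.64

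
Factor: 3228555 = 3^1 * 5^1*11^1*17^1 *1151^1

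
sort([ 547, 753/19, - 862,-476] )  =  [ - 862, - 476,753/19 , 547] 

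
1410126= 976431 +433695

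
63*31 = 1953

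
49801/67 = 743 + 20/67  =  743.30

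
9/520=9/520 = 0.02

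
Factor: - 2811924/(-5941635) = 2^2 * 3^1 * 5^(  -  1)*7^( - 1 )*19^1*71^(-1 ) * 797^( - 1)*4111^1 = 937308/1980545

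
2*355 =710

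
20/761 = 20/761 = 0.03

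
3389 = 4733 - 1344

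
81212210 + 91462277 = 172674487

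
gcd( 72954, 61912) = 2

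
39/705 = 13/235 =0.06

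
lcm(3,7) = 21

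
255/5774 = 255/5774=0.04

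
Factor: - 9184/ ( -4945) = 2^5*5^( - 1)* 7^1*23^( - 1 )*41^1*43^( - 1 ) 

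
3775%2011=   1764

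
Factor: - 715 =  - 5^1 * 11^1*13^1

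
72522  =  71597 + 925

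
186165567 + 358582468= 544748035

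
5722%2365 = 992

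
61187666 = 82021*746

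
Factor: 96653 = 19^1*5087^1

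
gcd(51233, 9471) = 7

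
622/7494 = 311/3747 = 0.08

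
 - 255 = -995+740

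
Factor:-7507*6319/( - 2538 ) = 2^ ( -1)*3^( - 3)*47^ ( - 1)*71^1 * 89^1*7507^1 = 47436733/2538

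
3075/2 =3075/2 = 1537.50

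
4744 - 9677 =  - 4933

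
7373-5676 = 1697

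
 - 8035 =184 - 8219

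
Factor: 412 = 2^2*103^1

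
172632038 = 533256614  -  360624576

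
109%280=109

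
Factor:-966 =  - 2^1  *  3^1*7^1*23^1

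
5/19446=5/19446 = 0.00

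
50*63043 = 3152150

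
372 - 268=104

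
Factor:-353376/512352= - 409^1*593^( - 1 ) = - 409/593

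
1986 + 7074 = 9060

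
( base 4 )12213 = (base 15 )1d3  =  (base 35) c3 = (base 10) 423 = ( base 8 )647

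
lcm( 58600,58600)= 58600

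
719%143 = 4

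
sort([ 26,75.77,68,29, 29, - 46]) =[ - 46,26,29, 29,68,75.77]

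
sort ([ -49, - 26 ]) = [  -  49, - 26]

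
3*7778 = 23334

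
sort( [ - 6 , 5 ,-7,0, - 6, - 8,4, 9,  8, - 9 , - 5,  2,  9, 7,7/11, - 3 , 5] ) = [ - 9 ,-8, - 7, - 6,-6, - 5 , - 3,0,  7/11,  2,  4,  5, 5,  7,8, 9,9]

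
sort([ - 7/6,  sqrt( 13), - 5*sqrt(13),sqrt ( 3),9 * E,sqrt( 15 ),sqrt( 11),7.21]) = [ - 5 * sqrt ( 13 ), - 7/6,sqrt ( 3 ), sqrt(11),sqrt (13),sqrt( 15 ),  7.21,9 *E] 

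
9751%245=196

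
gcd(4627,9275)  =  7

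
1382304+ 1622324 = 3004628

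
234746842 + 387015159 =621762001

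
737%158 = 105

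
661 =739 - 78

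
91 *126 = 11466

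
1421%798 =623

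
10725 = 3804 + 6921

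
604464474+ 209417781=813882255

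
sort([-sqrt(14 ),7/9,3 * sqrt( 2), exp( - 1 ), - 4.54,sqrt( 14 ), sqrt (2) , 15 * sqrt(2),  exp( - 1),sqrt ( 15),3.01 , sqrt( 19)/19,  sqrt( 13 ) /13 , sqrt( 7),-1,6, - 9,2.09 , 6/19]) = [- 9 , - 4.54, - sqrt( 14), - 1,sqrt(19 ) /19, sqrt (13) /13, 6/19,exp( - 1),exp( - 1),7/9 , sqrt(2) , 2.09, sqrt( 7),3.01 , sqrt( 14 ), sqrt ( 15) , 3*sqrt( 2), 6 , 15*sqrt(2) ]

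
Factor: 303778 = 2^1*67^1 * 2267^1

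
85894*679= 58322026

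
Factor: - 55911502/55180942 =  - 27955751/27590471=-  53^1*61^1*8647^1* 27590471^(-1 ) 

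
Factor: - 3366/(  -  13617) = 22/89 = 2^1 * 11^1*89^( - 1)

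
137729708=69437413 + 68292295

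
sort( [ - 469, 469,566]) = [ - 469,469, 566 ]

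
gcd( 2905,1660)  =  415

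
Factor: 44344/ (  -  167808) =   -  241/912 = - 2^ ( - 4)*3^( - 1 )*19^(  -  1 )*241^1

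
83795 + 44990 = 128785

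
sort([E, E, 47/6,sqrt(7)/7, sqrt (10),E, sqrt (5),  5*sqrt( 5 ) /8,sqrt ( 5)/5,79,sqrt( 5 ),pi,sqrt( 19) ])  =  [ sqrt( 7 ) /7, sqrt( 5)/5, 5*sqrt (5)/8,sqrt(  5 ), sqrt( 5), E, E, E, pi, sqrt(10), sqrt(19 ), 47/6,79] 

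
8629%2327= 1648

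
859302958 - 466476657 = 392826301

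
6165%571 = 455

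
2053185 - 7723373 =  - 5670188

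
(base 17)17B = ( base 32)d3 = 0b110100011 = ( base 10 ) 419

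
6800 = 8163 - 1363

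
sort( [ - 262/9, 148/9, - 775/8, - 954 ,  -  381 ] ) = [ - 954, - 381, - 775/8, - 262/9, 148/9 ]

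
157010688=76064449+80946239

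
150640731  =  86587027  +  64053704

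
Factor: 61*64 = 3904 = 2^6*61^1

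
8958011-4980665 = 3977346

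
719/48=14+47/48 = 14.98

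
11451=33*347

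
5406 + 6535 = 11941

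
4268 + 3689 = 7957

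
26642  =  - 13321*( - 2)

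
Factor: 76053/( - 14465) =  - 3^1*5^( - 1 )*11^(  -  1 ) * 101^1* 251^1*263^ ( - 1 )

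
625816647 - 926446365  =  -300629718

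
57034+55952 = 112986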